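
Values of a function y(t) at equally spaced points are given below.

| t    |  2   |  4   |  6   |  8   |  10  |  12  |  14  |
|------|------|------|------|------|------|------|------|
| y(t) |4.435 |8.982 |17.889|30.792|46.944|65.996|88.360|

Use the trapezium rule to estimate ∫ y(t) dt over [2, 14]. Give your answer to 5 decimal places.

h = 2, n = 6.
(h/2)·[y₀ + 2y₁ + 2y₂ + 2y₃ + 2y₄ + 2y₅ + y₆] = 1·(434.001) = 434.00100.

434.00100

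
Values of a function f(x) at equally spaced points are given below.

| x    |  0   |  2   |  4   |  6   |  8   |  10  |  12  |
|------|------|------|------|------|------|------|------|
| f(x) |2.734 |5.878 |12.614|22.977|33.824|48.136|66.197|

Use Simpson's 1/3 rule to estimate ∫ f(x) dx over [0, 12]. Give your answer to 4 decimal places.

313.1807

h = 2, n = 6.
(h/3)·[y₀ + 4y₁ + 2y₂ + 4y₃ + 2y₄ + 4y₅ + y₆] = 0.666667·(469.771) = 313.1807.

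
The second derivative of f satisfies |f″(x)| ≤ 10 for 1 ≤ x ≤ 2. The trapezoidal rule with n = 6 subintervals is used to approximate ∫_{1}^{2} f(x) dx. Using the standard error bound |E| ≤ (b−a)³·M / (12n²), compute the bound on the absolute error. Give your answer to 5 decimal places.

0.02315

|E| ≤ (1)³·10 / (12·6²) = 10/432 = 0.02315.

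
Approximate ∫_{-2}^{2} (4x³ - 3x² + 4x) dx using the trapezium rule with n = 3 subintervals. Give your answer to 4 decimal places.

h = (2 − (-2))/3 = 1.333333.
Nodes x₀,…,x₃ = -2, -0.666667, 0.666667, 2.
f(x) = 4x³ - 3x² + 4x: f₀=-52, f₁=-5.185185, f₂=2.518519, f₃=28.
(h/2)·[f₀ + 2f₁ + 2f₂ + f₃] = 0.666667·(-29.333333) = -19.5556.

-19.5556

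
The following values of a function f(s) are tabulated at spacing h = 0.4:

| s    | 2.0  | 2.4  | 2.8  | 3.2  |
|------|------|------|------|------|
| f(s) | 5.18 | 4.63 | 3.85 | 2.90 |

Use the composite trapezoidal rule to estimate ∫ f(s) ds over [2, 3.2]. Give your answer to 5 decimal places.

5.00800

h = 0.4, n = 3.
(h/2)·[y₀ + 2y₁ + 2y₂ + y₃] = 0.2·(25.04) = 5.00800.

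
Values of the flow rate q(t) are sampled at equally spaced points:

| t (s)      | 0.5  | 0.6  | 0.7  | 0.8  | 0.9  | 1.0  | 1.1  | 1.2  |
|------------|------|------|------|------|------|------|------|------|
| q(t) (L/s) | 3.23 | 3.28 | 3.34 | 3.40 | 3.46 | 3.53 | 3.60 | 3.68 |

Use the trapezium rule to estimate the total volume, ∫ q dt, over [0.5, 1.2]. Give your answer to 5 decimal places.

h = 0.1, n = 7.
(h/2)·[y₀ + 2y₁ + 2y₂ + 2y₃ + 2y₄ + 2y₅ + 2y₆ + y₇] = 0.05·(48.13) = 2.40650.

2.40650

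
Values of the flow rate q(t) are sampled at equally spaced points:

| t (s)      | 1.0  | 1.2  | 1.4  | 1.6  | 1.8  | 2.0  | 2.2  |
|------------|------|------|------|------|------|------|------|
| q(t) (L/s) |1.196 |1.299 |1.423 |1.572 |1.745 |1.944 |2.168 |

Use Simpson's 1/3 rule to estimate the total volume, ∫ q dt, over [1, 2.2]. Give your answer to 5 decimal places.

h = 0.2, n = 6.
(h/3)·[y₀ + 4y₁ + 2y₂ + 4y₃ + 2y₄ + 4y₅ + y₆] = 0.066667·(28.960) = 1.93067.

1.93067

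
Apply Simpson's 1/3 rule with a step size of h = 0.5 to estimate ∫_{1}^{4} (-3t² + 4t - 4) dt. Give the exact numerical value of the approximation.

h = (4 − 1)/6 = 0.5.
Nodes t₀,…,t₆ = 1, 1.5, 2, 2.5, 3, 3.5, 4.
f(t) = -3t² + 4t - 4: f₀=-3, f₁=-4.75, f₂=-8, f₃=-12.75, f₄=-19, f₅=-26.75, f₆=-36.
(h/3)·[f₀ + 4f₁ + 2f₂ + 4f₃ + 2f₄ + 4f₅ + f₆] = 0.166667·(-270) = -45.

-45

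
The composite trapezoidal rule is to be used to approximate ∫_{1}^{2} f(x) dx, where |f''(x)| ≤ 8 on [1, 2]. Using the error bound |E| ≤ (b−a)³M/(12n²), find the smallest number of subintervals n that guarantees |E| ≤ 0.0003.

48

Need 8/(12n²) ≤ 0.0003.
n² ≥ 8/(12·0.0003) = 2222.22 ⇒ n ≥ 47.1405, so the smallest n is 48.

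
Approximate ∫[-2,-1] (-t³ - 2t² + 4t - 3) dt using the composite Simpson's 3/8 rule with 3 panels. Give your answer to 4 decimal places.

h = (-1 − (-2))/3 = 0.333333.
Nodes t₀,…,t₃ = -2, -1.666667, -1.333333, -1.
f(t) = -t³ - 2t² + 4t - 3: f₀=-11, f₁=-10.592593, f₂=-9.518519, f₃=-8.
(3h/8)·[f₀ + 3f₁ + 3f₂ + f₃] = 0.125·(-79.333333) = -9.9167.

-9.9167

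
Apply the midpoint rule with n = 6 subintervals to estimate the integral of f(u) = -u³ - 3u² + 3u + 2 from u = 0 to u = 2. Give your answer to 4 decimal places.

-1.8889

h = (2 − 0)/6 = 0.333333.
Midpoints m₁,…,m₆ = 0.166667, 0.5, 0.833333, 1.166667, 1.5, 1.833333.
f(m₁)=2.412037, f(m₂)=2.625, f(m₃)=1.837963, f(m₄)=-0.171296, f(m₅)=-3.625, f(m₆)=-8.745370.
h·[f(m₁) + f(m₂) + f(m₃) + f(m₄) + f(m₅) + f(m₆)] = 0.333333·(-5.666667) = -1.8889.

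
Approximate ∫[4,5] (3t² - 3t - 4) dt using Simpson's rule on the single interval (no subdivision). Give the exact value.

S = (b−a)/6 · [f(4) + 4f(4.5) + f(5)] = 0.166667·[32 + 4·43.25 + 56] = 43.5.

43.5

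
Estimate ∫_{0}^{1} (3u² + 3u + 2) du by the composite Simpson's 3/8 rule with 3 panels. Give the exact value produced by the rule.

h = (1 − 0)/3 = 0.333333.
Nodes u₀,…,u₃ = 0, 0.333333, 0.666667, 1.
f(u) = 3u² + 3u + 2: f₀=2, f₁=3.333333, f₂=5.333333, f₃=8.
(3h/8)·[f₀ + 3f₁ + 3f₂ + f₃] = 0.125·(36) = 4.5.

4.5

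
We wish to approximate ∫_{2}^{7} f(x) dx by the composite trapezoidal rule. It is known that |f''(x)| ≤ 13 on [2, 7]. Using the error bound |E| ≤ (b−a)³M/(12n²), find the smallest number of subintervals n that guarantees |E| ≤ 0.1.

37

Need 1625/(12n²) ≤ 0.1.
n² ≥ 1625/(12·0.1) = 1354.17 ⇒ n ≥ 36.7990, so the smallest n is 37.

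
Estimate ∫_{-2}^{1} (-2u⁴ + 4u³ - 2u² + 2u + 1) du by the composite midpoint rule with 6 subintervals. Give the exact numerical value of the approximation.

-32.9609375

h = (1 − (-2))/6 = 0.5.
Midpoints m₁,…,m₆ = -1.75, -1.25, -0.75, -0.25, 0.25, 0.75.
f(m₁)=-48.8203125, f(m₂)=-17.3203125, f(m₃)=-3.9453125, f(m₄)=0.3046875, f(m₅)=1.4296875, f(m₆)=2.4296875.
h·[f(m₁) + f(m₂) + f(m₃) + f(m₄) + f(m₅) + f(m₆)] = 0.5·(-65.921875) = -32.9609375.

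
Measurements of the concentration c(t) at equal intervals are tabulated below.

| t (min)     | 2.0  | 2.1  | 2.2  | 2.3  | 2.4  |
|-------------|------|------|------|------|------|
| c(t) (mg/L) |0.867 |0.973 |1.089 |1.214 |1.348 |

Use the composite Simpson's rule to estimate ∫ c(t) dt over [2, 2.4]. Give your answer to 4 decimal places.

0.4380

h = 0.1, n = 4.
(h/3)·[y₀ + 4y₁ + 2y₂ + 4y₃ + y₄] = 0.033333·(13.141) = 0.4380.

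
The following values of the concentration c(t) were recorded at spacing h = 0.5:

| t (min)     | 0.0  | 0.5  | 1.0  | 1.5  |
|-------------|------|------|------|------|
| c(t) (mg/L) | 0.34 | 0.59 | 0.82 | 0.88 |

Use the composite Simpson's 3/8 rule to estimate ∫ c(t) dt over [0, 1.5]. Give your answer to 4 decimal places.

1.0219

h = 0.5, n = 3.
(3h/8)·[y₀ + 3y₁ + 3y₂ + y₃] = 0.1875·(5.45) = 1.0219.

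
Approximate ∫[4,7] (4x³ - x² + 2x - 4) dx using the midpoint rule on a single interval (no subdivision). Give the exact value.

1926.75

M = (b−a)·f(5.5) = 3·(642.25) = 1926.75.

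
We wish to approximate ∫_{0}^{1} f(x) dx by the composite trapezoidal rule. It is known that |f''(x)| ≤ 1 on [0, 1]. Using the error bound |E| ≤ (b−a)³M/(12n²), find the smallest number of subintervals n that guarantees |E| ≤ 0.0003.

17

Need 1/(12n²) ≤ 0.0003.
n² ≥ 1/(12·0.0003) = 277.778 ⇒ n ≥ 16.6667, so the smallest n is 17.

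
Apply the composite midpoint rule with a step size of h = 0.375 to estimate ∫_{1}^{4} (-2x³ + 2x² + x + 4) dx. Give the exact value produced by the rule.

h = (4 − 1)/8 = 0.375.
Midpoints m₁,…,m₈ = 1.1875, 1.5625, 1.9375, 2.3125, 2.6875, 3.0625, 3.4375, 3.8125.
f(m₁)=4.65869140625, f(m₂)=2.81591796875, f(m₃)=-1.10107421875, f(m₄)=-7.72509765625, f(m₅)=-17.68896484375, f(m₆)=-31.62548828125, f(m₇)=-50.16748046875, f(m₈)=-73.94775390625.
h·[f(m₁) + f(m₂) + f(m₃) + f(m₄) + f(m₅) + f(m₆) + f(m₇) + f(m₈)] = 0.375·(-174.78125) = -65.54296875.

-65.54296875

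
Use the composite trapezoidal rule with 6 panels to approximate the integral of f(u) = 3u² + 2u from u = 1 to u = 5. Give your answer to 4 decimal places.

h = (5 − 1)/6 = 0.666667.
Nodes u₀,…,u₆ = 1, 1.666667, 2.333333, 3, 3.666667, 4.333333, 5.
f(u) = 3u² + 2u: f₀=5, f₁=11.666667, f₂=21, f₃=33, f₄=47.666667, f₅=65, f₆=85.
(h/2)·[f₀ + 2f₁ + 2f₂ + 2f₃ + 2f₄ + 2f₅ + f₆] = 0.333333·(446.666667) = 148.8889.

148.8889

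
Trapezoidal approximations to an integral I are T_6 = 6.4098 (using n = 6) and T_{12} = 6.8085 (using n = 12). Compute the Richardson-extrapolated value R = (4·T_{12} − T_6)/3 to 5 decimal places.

R = (4·T_{12} − T_6) / 3 = (4·6.8085 − 6.4098)/3 = (20.8242)/3 = 6.94140.

6.94140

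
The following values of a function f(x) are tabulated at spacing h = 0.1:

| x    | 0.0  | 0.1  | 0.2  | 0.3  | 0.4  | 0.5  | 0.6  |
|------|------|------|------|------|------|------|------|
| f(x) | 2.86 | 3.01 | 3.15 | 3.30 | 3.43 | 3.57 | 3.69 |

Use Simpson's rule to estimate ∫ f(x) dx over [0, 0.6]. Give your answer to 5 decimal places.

1.97433

h = 0.1, n = 6.
(h/3)·[y₀ + 4y₁ + 2y₂ + 4y₃ + 2y₄ + 4y₅ + y₆] = 0.033333·(59.23) = 1.97433.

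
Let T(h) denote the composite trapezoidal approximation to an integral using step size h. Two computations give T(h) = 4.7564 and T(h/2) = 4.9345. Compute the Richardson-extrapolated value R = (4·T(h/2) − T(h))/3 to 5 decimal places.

4.99387

R = (4·T(h/2) − T(h)) / 3 = (4·4.9345 − 4.7564)/3 = (14.9816)/3 = 4.99387.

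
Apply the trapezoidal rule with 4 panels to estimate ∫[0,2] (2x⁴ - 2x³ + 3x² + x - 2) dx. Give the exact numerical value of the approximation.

h = (2 − 0)/4 = 0.5.
Nodes x₀,…,x₄ = 0, 0.5, 1, 1.5, 2.
f(x) = 2x⁴ - 2x³ + 3x² + x - 2: f₀=-2, f₁=-0.875, f₂=2, f₃=9.625, f₄=28.
(h/2)·[f₀ + 2f₁ + 2f₂ + 2f₃ + f₄] = 0.25·(47.5) = 11.875.

11.875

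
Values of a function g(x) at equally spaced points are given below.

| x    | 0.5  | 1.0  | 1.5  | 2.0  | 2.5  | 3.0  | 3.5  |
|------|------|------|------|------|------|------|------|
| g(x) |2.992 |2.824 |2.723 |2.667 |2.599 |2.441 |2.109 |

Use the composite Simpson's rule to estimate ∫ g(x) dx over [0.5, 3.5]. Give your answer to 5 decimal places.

7.91217

h = 0.5, n = 6.
(h/3)·[y₀ + 4y₁ + 2y₂ + 4y₃ + 2y₄ + 4y₅ + y₆] = 0.166667·(47.473) = 7.91217.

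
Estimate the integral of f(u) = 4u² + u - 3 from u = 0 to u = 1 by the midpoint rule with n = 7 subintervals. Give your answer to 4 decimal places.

h = (1 − 0)/7 = 0.142857.
Midpoints m₁,…,m₇ = 0.071429, 0.214286, 0.357143, 0.5, 0.642857, 0.785714, 0.928571.
f(m₁)=-2.908163, f(m₂)=-2.602041, f(m₃)=-2.132653, f(m₄)=-1.5, f(m₅)=-0.704082, f(m₆)=0.255102, f(m₇)=1.377551.
h·[f(m₁) + f(m₂) + f(m₃) + f(m₄) + f(m₅) + f(m₆) + f(m₇)] = 0.142857·(-8.214286) = -1.1735.

-1.1735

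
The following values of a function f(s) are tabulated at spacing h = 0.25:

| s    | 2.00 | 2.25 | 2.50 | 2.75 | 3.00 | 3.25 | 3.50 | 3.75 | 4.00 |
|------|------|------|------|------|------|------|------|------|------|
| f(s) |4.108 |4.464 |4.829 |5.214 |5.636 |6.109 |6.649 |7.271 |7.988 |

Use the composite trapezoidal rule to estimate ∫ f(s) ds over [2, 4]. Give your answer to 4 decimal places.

11.5550

h = 0.25, n = 8.
(h/2)·[y₀ + 2y₁ + 2y₂ + 2y₃ + 2y₄ + 2y₅ + 2y₆ + 2y₇ + y₈] = 0.125·(92.440) = 11.5550.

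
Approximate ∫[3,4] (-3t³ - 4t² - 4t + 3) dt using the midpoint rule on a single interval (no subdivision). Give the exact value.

-188.625

M = (b−a)·f(3.5) = 1·(-188.625) = -188.625.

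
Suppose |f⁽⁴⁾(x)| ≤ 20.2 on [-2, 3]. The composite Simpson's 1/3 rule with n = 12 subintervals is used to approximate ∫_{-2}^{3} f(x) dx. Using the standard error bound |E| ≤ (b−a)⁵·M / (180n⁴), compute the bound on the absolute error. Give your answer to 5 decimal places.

|E| ≤ (5)⁵·20.2 / (180·12⁴) = 63125/3732480 = 0.01691.

0.01691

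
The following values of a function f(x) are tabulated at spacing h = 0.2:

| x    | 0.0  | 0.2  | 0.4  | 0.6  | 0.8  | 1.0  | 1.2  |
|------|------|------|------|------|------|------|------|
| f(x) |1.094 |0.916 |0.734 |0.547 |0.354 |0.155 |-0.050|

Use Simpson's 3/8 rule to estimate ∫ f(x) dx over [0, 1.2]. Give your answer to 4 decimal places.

0.6461

h = 0.2, n = 6.
(3h/8)·[y₀ + 3y₁ + 3y₂ + 2y₃ + 3y₄ + 3y₅ + y₆] = 0.075·(8.615) = 0.6461.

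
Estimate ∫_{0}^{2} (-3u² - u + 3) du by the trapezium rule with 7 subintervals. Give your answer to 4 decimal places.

h = (2 − 0)/7 = 0.285714.
Nodes u₀,…,u₇ = 0, 0.285714, 0.571429, 0.857143, 1.142857, 1.428571, 1.714286, 2.
f(u) = -3u² - u + 3: f₀=3, f₁=2.469388, f₂=1.448980, f₃=-0.061224, f₄=-2.061224, f₅=-4.551020, f₆=-7.530612, f₇=-11.
(h/2)·[f₀ + 2f₁ + 2f₂ + 2f₃ + 2f₄ + 2f₅ + 2f₆ + f₇] = 0.142857·(-28.571429) = -4.0816.

-4.0816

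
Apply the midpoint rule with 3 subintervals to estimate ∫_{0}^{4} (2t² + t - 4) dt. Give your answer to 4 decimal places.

h = (4 − 0)/3 = 1.333333.
Midpoints m₁,…,m₃ = 0.666667, 2, 3.333333.
f(m₁)=-2.444444, f(m₂)=6, f(m₃)=21.555556.
h·[f(m₁) + f(m₂) + f(m₃)] = 1.333333·(25.111111) = 33.4815.

33.4815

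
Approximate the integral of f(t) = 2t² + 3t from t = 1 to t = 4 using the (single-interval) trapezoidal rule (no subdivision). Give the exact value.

T = (b−a)/2 · [f(1) + f(4)] = 1.5·[5 + 44] = 73.5.

73.5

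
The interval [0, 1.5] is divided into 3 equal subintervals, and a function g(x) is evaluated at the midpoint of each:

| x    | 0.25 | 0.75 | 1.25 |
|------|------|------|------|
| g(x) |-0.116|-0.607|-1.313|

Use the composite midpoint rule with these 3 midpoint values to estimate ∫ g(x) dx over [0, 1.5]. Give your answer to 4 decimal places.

-1.0180

h = 0.5, n = 3.
h·[y(m₁) + y(m₂) + y(m₃)] = 0.5·(-2.036) = -1.0180.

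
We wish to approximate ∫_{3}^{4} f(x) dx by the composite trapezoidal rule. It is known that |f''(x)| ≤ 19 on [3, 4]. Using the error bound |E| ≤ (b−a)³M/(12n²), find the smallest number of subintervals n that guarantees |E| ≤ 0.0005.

Need 19/(12n²) ≤ 0.0005.
n² ≥ 19/(12·0.0005) = 3166.67 ⇒ n ≥ 56.2731, so the smallest n is 57.

57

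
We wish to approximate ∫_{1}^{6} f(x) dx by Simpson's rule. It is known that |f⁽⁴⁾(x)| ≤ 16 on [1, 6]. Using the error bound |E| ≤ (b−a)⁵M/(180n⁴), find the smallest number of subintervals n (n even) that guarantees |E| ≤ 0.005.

16

Need 50000/(180n⁴) ≤ 0.005.
n⁴ ≥ 50000/(180·0.005) = 55555.6 ⇒ n ≥ 15.3526, so the smallest even n is 16. (n must be even for Simpson's rule.)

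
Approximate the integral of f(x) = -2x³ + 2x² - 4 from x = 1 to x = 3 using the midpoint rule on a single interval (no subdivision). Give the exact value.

M = (b−a)·f(2) = 2·(-12) = -24.

-24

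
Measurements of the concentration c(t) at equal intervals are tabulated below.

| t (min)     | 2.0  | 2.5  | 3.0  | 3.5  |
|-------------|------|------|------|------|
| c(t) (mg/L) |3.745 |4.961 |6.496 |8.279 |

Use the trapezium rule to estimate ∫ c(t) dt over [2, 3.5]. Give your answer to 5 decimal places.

8.73450

h = 0.5, n = 3.
(h/2)·[y₀ + 2y₁ + 2y₂ + y₃] = 0.25·(34.938) = 8.73450.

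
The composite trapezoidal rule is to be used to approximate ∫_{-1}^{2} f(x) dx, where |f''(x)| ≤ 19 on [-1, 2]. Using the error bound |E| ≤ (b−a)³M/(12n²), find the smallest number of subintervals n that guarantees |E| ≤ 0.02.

47

Need 513/(12n²) ≤ 0.02.
n² ≥ 513/(12·0.02) = 2137.5 ⇒ n ≥ 46.2331, so the smallest n is 47.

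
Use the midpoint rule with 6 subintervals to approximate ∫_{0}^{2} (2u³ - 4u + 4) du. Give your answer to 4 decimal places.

h = (2 − 0)/6 = 0.333333.
Midpoints m₁,…,m₆ = 0.166667, 0.5, 0.833333, 1.166667, 1.5, 1.833333.
f(m₁)=3.342593, f(m₂)=2.25, f(m₃)=1.824074, f(m₄)=2.509259, f(m₅)=4.75, f(m₆)=8.990741.
h·[f(m₁) + f(m₂) + f(m₃) + f(m₄) + f(m₅) + f(m₆)] = 0.333333·(23.666667) = 7.8889.

7.8889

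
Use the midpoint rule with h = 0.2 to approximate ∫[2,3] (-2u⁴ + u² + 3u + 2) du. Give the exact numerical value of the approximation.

-68.31676

h = (3 − 2)/5 = 0.2.
Midpoints m₁,…,m₅ = 2.1, 2.3, 2.5, 2.7, 2.9.
f(m₁)=-26.1862, f(m₂)=-41.7782, f(m₃)=-62.375, f(m₄)=-88.8982, f(m₅)=-122.3462.
h·[f(m₁) + f(m₂) + f(m₃) + f(m₄) + f(m₅)] = 0.2·(-341.5838) = -68.31676.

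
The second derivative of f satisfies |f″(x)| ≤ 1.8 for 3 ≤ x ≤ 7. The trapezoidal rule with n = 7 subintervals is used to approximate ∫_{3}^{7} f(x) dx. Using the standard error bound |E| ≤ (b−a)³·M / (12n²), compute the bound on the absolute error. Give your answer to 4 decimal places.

0.1959

|E| ≤ (4)³·1.8 / (12·7²) = 115.2/588 = 0.1959.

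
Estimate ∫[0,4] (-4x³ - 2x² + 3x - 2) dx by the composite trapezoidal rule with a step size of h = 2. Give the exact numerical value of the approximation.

-352

h = (4 − 0)/2 = 2.
Nodes x₀,…,x₂ = 0, 2, 4.
f(x) = -4x³ - 2x² + 3x - 2: f₀=-2, f₁=-36, f₂=-278.
(h/2)·[f₀ + 2f₁ + f₂] = 1·(-352) = -352.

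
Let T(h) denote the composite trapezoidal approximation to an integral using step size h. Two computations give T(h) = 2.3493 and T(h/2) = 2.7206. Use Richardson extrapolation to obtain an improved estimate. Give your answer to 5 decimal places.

2.84437

R = (4·T(h/2) − T(h)) / 3 = (4·2.7206 − 2.3493)/3 = (8.5331)/3 = 2.84437.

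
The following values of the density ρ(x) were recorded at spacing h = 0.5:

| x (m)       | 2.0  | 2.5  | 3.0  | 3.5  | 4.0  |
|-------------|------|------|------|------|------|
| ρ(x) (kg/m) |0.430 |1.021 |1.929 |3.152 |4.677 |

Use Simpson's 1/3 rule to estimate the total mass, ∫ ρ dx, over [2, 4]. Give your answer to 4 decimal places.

4.2762

h = 0.5, n = 4.
(h/3)·[y₀ + 4y₁ + 2y₂ + 4y₃ + y₄] = 0.166667·(25.657) = 4.2762.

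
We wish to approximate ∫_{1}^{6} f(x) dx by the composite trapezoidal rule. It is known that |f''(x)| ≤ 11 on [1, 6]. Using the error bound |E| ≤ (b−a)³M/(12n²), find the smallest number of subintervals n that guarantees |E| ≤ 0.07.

Need 1375/(12n²) ≤ 0.07.
n² ≥ 1375/(12·0.07) = 1636.9 ⇒ n ≥ 40.4587, so the smallest n is 41.

41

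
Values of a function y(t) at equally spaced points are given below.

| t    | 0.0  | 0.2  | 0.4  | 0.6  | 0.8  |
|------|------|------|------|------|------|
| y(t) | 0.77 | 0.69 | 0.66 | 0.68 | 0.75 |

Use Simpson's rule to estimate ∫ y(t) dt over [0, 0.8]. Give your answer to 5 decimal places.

0.55467

h = 0.2, n = 4.
(h/3)·[y₀ + 4y₁ + 2y₂ + 4y₃ + y₄] = 0.066667·(8.32) = 0.55467.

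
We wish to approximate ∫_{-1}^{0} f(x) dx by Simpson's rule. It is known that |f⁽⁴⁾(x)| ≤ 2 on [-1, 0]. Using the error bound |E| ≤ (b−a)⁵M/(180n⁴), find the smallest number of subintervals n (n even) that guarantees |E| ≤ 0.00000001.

Need 2/(180n⁴) ≤ 0.00000001.
n⁴ ≥ 2/(180·0.00000001) = 1.11111e+06 ⇒ n ≥ 32.4668, so the smallest even n is 34. (n must be even for Simpson's rule.)

34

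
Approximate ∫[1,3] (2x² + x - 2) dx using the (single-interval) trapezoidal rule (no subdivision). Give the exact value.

20

T = (b−a)/2 · [f(1) + f(3)] = 1·[1 + 19] = 20.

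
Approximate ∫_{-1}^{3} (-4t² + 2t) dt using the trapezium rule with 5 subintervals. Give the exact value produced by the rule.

-31.04

h = (3 − (-1))/5 = 0.8.
Nodes t₀,…,t₅ = -1, -0.2, 0.6, 1.4, 2.2, 3.
f(t) = -4t² + 2t: f₀=-6, f₁=-0.56, f₂=-0.24, f₃=-5.04, f₄=-14.96, f₅=-30.
(h/2)·[f₀ + 2f₁ + 2f₂ + 2f₃ + 2f₄ + f₅] = 0.4·(-77.6) = -31.04.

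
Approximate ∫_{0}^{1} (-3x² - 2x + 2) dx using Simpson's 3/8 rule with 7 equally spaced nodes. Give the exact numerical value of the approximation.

0

h = (1 − 0)/6 = 0.166667.
Nodes x₀,…,x₆ = 0, 0.166667, 0.333333, 0.5, 0.666667, 0.833333, 1.
f(x) = -3x² - 2x + 2: f₀=2, f₁=1.583333, f₂=1, f₃=0.25, f₄=-0.666667, f₅=-1.75, f₆=-3.
(3h/8)·[f₀ + 3f₁ + 3f₂ + 2f₃ + 3f₄ + 3f₅ + f₆] = 0.0625·(0) = 0.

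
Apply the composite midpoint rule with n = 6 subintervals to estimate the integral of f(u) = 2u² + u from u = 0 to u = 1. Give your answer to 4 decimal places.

1.1620

h = (1 − 0)/6 = 0.166667.
Midpoints m₁,…,m₆ = 0.083333, 0.25, 0.416667, 0.583333, 0.75, 0.916667.
f(m₁)=0.097222, f(m₂)=0.375, f(m₃)=0.763889, f(m₄)=1.263889, f(m₅)=1.875, f(m₆)=2.597222.
h·[f(m₁) + f(m₂) + f(m₃) + f(m₄) + f(m₅) + f(m₆)] = 0.166667·(6.972222) = 1.1620.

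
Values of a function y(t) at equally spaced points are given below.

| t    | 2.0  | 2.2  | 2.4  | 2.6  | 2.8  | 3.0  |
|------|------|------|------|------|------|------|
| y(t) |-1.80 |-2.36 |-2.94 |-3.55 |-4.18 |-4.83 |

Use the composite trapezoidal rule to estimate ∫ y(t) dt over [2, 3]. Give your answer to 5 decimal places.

h = 0.2, n = 5.
(h/2)·[y₀ + 2y₁ + 2y₂ + 2y₃ + 2y₄ + y₅] = 0.1·(-32.69) = -3.26900.

-3.26900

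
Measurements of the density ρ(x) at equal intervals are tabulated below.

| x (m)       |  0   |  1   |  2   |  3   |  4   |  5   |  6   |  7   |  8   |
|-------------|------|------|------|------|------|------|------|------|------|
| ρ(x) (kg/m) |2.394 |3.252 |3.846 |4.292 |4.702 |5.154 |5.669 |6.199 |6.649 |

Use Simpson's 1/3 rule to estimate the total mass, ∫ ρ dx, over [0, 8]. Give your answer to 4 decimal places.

37.6883

h = 1, n = 8.
(h/3)·[y₀ + 4y₁ + 2y₂ + 4y₃ + 2y₄ + 4y₅ + 2y₆ + 4y₇ + y₈] = 0.333333·(113.065) = 37.6883.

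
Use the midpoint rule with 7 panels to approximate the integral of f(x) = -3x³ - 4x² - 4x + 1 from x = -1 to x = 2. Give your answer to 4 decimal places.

-25.8597

h = (2 − (-1))/7 = 0.428571.
Midpoints m₁,…,m₇ = -0.785714, -0.357143, 0.071429, 0.5, 0.928571, 1.357143, 1.785714.
f(m₁)=3.128644, f(m₂)=2.055029, f(m₃)=0.692784, f(m₄)=-2.375, f(m₅)=-8.565233, f(m₆)=-19.294825, f(m₇)=-35.980685.
h·[f(m₁) + f(m₂) + f(m₃) + f(m₄) + f(m₅) + f(m₆) + f(m₇)] = 0.428571·(-60.339286) = -25.8597.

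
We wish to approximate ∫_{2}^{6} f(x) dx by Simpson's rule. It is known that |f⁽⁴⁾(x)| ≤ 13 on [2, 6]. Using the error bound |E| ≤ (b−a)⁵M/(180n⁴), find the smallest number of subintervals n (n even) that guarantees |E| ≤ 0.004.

12

Need 13312/(180n⁴) ≤ 0.004.
n⁴ ≥ 13312/(180·0.004) = 18488.9 ⇒ n ≥ 11.6608, so the smallest even n is 12. (n must be even for Simpson's rule.)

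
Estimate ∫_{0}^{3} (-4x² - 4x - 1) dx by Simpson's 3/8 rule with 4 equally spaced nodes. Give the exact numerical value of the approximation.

-57

h = (3 − 0)/3 = 1.
Nodes x₀,…,x₃ = 0, 1, 2, 3.
f(x) = -4x² - 4x - 1: f₀=-1, f₁=-9, f₂=-25, f₃=-49.
(3h/8)·[f₀ + 3f₁ + 3f₂ + f₃] = 0.375·(-152) = -57.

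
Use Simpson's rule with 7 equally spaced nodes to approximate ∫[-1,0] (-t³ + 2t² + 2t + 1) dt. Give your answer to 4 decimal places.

0.9167

h = (0 − (-1))/6 = 0.166667.
Nodes t₀,…,t₆ = -1, -0.833333, -0.666667, -0.5, -0.333333, -0.166667, 0.
f(t) = -t³ + 2t² + 2t + 1: f₀=2, f₁=1.300926, f₂=0.851852, f₃=0.625, f₄=0.592593, f₅=0.726852, f₆=1.
(h/3)·[f₀ + 4f₁ + 2f₂ + 4f₃ + 2f₄ + 4f₅ + f₆] = 0.055556·(16.5) = 0.9167.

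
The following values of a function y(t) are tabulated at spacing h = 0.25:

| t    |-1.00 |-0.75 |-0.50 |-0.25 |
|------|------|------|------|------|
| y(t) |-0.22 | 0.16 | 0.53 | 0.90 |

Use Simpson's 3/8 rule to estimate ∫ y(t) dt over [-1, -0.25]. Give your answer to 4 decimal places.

h = 0.25, n = 3.
(3h/8)·[y₀ + 3y₁ + 3y₂ + y₃] = 0.09375·(2.75) = 0.2578.

0.2578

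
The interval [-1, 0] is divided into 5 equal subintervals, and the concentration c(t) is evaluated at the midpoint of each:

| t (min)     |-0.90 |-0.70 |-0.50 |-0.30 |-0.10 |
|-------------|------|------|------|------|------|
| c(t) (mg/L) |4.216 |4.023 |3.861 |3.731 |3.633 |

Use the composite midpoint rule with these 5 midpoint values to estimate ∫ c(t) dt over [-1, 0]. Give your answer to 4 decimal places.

3.8928

h = 0.2, n = 5.
h·[y(m₁) + y(m₂) + y(m₃) + y(m₄) + y(m₅)] = 0.2·(19.464) = 3.8928.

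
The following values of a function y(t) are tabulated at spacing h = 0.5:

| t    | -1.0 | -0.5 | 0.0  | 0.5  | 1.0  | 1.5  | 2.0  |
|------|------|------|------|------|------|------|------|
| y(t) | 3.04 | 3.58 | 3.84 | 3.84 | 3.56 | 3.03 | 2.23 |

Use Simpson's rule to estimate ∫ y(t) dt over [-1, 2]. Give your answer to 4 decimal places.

10.3117

h = 0.5, n = 6.
(h/3)·[y₀ + 4y₁ + 2y₂ + 4y₃ + 2y₄ + 4y₅ + y₆] = 0.166667·(61.87) = 10.3117.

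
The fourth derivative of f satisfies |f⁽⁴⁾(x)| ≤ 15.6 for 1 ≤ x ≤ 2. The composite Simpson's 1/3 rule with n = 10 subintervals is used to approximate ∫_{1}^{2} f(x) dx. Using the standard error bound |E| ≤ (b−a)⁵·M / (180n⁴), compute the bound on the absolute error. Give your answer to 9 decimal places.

|E| ≤ (1)⁵·15.6 / (180·10⁴) = 15.6/1800000 = 0.000008667.

0.000008667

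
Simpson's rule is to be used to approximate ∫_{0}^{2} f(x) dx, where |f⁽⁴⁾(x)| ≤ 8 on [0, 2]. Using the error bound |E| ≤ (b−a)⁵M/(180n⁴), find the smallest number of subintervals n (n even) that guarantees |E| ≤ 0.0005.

8

Need 256/(180n⁴) ≤ 0.0005.
n⁴ ≥ 256/(180·0.0005) = 2844.44 ⇒ n ≥ 7.3030, so the smallest even n is 8. (n must be even for Simpson's rule.)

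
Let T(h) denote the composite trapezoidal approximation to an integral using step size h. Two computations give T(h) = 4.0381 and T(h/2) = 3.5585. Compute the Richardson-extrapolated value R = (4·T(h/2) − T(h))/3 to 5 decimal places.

3.39863

R = (4·T(h/2) − T(h)) / 3 = (4·3.5585 − 4.0381)/3 = (10.1959)/3 = 3.39863.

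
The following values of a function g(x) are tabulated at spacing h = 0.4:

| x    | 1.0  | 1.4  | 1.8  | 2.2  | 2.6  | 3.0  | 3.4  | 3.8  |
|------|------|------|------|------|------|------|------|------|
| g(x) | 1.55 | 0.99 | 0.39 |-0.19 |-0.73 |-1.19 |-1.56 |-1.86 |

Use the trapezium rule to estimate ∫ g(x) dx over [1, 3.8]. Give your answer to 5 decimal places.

h = 0.4, n = 7.
(h/2)·[y₀ + 2y₁ + 2y₂ + 2y₃ + 2y₄ + 2y₅ + 2y₆ + y₇] = 0.2·(-4.89) = -0.97800.

-0.97800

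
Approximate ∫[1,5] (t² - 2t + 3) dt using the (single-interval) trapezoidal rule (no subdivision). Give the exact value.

T = (b−a)/2 · [f(1) + f(5)] = 2·[2 + 18] = 40.

40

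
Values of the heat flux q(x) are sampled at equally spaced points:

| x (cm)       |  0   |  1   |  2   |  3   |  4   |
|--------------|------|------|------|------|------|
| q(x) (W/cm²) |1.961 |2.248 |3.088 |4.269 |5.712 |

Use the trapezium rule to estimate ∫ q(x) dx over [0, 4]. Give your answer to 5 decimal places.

13.44150

h = 1, n = 4.
(h/2)·[y₀ + 2y₁ + 2y₂ + 2y₃ + y₄] = 0.5·(26.883) = 13.44150.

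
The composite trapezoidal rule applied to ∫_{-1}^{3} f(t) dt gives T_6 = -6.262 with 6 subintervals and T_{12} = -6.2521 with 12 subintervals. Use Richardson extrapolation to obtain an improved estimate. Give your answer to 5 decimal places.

R = (4·T_{12} − T_6) / 3 = (4·(-6.2521) − (-6.262))/3 = (-18.7464)/3 = -6.24880.

-6.24880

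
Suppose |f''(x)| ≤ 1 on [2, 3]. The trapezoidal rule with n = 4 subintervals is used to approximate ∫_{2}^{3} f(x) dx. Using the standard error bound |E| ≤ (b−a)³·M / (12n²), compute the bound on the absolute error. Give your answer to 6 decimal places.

|E| ≤ (1)³·1 / (12·4²) = 1/192 = 0.005208.

0.005208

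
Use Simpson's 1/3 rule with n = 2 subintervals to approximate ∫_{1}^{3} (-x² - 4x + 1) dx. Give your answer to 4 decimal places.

h = (3 − 1)/2 = 1.
Nodes x₀,…,x₂ = 1, 2, 3.
f(x) = -x² - 4x + 1: f₀=-4, f₁=-11, f₂=-20.
(h/3)·[f₀ + 4f₁ + f₂] = 0.333333·(-68) = -22.6667.

-22.6667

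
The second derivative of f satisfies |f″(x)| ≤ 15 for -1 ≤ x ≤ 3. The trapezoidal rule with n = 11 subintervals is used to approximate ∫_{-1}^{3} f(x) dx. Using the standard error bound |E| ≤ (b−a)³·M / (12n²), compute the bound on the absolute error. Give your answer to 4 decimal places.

|E| ≤ (4)³·15 / (12·11²) = 960/1452 = 0.6612.

0.6612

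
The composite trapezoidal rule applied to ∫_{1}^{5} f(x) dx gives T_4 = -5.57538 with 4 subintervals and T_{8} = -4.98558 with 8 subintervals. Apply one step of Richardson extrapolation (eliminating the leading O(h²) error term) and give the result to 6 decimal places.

R = (4·T_{8} − T_4) / 3 = (4·(-4.98558) − (-5.57538))/3 = (-14.36694)/3 = -4.788980.

-4.788980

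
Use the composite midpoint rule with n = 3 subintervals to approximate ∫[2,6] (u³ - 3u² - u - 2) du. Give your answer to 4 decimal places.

h = (6 − 2)/3 = 1.333333.
Midpoints m₁,…,m₃ = 2.666667, 4, 5.333333.
f(m₁)=-7.037037, f(m₂)=10, f(m₃)=59.037037.
h·[f(m₁) + f(m₂) + f(m₃)] = 1.333333·(62) = 82.6667.

82.6667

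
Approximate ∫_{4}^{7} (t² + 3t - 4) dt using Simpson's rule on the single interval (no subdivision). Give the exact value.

S = (b−a)/6 · [f(4) + 4f(5.5) + f(7)] = 0.5·[24 + 4·42.75 + 66] = 130.5.

130.5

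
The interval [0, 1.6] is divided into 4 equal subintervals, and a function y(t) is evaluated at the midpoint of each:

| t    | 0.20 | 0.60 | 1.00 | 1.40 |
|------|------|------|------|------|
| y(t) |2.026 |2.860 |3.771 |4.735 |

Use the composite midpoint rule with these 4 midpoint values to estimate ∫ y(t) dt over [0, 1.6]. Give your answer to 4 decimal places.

5.3568

h = 0.4, n = 4.
h·[y(m₁) + y(m₂) + y(m₃) + y(m₄)] = 0.4·(13.392) = 5.3568.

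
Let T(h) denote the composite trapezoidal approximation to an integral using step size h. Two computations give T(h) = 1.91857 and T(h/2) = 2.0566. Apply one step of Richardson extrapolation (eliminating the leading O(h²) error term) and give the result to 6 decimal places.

R = (4·T(h/2) − T(h)) / 3 = (4·2.0566 − 1.91857)/3 = (6.30783)/3 = 2.102610.

2.102610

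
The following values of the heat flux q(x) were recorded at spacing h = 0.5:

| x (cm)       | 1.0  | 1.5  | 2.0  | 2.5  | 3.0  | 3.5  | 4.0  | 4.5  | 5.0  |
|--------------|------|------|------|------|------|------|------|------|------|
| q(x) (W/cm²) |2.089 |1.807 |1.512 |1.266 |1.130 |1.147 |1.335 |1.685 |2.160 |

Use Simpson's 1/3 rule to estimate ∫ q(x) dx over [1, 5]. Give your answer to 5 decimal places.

5.97050

h = 0.5, n = 8.
(h/3)·[y₀ + 4y₁ + 2y₂ + 4y₃ + 2y₄ + 4y₅ + 2y₆ + 4y₇ + y₈] = 0.166667·(35.823) = 5.97050.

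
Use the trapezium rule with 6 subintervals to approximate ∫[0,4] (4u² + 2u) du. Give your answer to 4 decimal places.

102.5185

h = (4 − 0)/6 = 0.666667.
Nodes u₀,…,u₆ = 0, 0.666667, 1.333333, 2, 2.666667, 3.333333, 4.
f(u) = 4u² + 2u: f₀=0, f₁=3.111111, f₂=9.777778, f₃=20, f₄=33.777778, f₅=51.111111, f₆=72.
(h/2)·[f₀ + 2f₁ + 2f₂ + 2f₃ + 2f₄ + 2f₅ + f₆] = 0.333333·(307.555556) = 102.5185.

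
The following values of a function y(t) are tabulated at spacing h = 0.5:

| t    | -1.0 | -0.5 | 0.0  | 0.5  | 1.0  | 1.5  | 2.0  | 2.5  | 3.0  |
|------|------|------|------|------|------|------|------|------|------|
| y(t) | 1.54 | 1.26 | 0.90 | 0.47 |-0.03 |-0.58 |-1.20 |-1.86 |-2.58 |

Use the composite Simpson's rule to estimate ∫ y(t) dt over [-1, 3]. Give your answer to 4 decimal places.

h = 0.5, n = 8.
(h/3)·[y₀ + 4y₁ + 2y₂ + 4y₃ + 2y₄ + 4y₅ + 2y₆ + 4y₇ + y₈] = 0.166667·(-4.54) = -0.7567.

-0.7567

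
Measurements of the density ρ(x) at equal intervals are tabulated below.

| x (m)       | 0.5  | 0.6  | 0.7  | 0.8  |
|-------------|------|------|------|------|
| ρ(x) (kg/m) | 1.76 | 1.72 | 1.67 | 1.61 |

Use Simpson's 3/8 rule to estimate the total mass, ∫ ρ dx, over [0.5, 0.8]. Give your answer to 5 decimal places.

0.50775

h = 0.1, n = 3.
(3h/8)·[y₀ + 3y₁ + 3y₂ + y₃] = 0.0375·(13.54) = 0.50775.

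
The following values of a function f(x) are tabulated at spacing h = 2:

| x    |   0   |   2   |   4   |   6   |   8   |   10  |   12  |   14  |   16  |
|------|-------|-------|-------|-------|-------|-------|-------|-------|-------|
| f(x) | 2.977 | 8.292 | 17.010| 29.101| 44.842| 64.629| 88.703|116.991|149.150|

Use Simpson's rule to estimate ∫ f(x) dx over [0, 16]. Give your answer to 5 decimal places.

886.19267

h = 2, n = 8.
(h/3)·[y₀ + 4y₁ + 2y₂ + 4y₃ + 2y₄ + 4y₅ + 2y₆ + 4y₇ + y₈] = 0.666667·(1329.289) = 886.19267.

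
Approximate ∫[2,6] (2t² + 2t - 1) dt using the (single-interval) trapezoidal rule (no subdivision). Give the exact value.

T = (b−a)/2 · [f(2) + f(6)] = 2·[11 + 83] = 188.

188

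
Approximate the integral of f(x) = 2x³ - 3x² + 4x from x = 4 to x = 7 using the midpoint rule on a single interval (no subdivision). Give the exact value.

M = (b−a)·f(5.5) = 3·(264) = 792.

792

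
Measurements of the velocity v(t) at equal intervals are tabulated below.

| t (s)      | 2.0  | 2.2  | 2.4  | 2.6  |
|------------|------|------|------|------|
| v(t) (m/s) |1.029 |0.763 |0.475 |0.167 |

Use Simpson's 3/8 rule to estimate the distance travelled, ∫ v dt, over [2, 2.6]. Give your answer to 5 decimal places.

h = 0.2, n = 3.
(3h/8)·[y₀ + 3y₁ + 3y₂ + y₃] = 0.075·(4.910) = 0.36825.

0.36825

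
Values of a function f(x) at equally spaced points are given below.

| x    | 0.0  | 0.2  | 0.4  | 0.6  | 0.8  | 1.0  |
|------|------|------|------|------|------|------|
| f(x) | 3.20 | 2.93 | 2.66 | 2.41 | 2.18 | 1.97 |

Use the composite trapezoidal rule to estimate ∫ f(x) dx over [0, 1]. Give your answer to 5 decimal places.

2.55300

h = 0.2, n = 5.
(h/2)·[y₀ + 2y₁ + 2y₂ + 2y₃ + 2y₄ + y₅] = 0.1·(25.53) = 2.55300.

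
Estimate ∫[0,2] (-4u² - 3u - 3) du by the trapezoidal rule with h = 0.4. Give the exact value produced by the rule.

-22.88

h = (2 − 0)/5 = 0.4.
Nodes u₀,…,u₅ = 0, 0.4, 0.8, 1.2, 1.6, 2.
f(u) = -4u² - 3u - 3: f₀=-3, f₁=-4.84, f₂=-7.96, f₃=-12.36, f₄=-18.04, f₅=-25.
(h/2)·[f₀ + 2f₁ + 2f₂ + 2f₃ + 2f₄ + f₅] = 0.2·(-114.4) = -22.88.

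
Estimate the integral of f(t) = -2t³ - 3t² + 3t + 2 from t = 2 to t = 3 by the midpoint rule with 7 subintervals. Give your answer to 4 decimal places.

-41.9694

h = (3 − 2)/7 = 0.142857.
Midpoints m₁,…,m₇ = 2.071429, 2.214286, 2.357143, 2.5, 2.642857, 2.785714, 2.928571.
f(m₁)=-22.434402, f(m₂)=-27.779883, f(m₃)=-33.790087, f(m₄)=-40.5, f(m₅)=-47.944606, f(m₆)=-56.158892, f(m₇)=-65.177843.
h·[f(m₁) + f(m₂) + f(m₃) + f(m₄) + f(m₅) + f(m₆) + f(m₇)] = 0.142857·(-293.785714) = -41.9694.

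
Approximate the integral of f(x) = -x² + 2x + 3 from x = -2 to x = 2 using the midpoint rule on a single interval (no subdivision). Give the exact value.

M = (b−a)·f(0) = 4·(3) = 12.

12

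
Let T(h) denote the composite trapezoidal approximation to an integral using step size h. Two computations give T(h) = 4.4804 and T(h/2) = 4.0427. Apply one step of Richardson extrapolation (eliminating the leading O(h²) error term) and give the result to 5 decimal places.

R = (4·T(h/2) − T(h)) / 3 = (4·4.0427 − 4.4804)/3 = (11.6904)/3 = 3.89680.

3.89680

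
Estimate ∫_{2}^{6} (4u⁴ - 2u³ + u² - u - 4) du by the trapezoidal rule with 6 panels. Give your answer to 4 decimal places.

5708.8724

h = (6 − 2)/6 = 0.666667.
Nodes u₀,…,u₆ = 2, 2.666667, 3.333333, 4, 4.666667, 5.333333, 6.
f(u) = 4u⁴ - 2u³ + u² - u - 4: f₀=46, f₁=164.790123, f₂=423.530864, f₃=904, f₄=1706.938272, f₅=2952.049383, f₆=4778.
(h/2)·[f₀ + 2f₁ + 2f₂ + 2f₃ + 2f₄ + 2f₅ + f₆] = 0.333333·(17126.617284) = 5708.8724.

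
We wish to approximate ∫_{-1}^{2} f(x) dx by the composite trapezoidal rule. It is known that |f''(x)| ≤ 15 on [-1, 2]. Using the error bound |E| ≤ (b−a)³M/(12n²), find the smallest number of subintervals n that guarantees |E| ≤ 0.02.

Need 405/(12n²) ≤ 0.02.
n² ≥ 405/(12·0.02) = 1687.5 ⇒ n ≥ 41.0792, so the smallest n is 42.

42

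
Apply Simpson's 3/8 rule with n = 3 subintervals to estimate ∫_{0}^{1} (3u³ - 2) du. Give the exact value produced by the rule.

-1.25

h = (1 − 0)/3 = 0.333333.
Nodes u₀,…,u₃ = 0, 0.333333, 0.666667, 1.
f(u) = 3u³ - 2: f₀=-2, f₁=-1.888889, f₂=-1.111111, f₃=1.
(3h/8)·[f₀ + 3f₁ + 3f₂ + f₃] = 0.125·(-10) = -1.25.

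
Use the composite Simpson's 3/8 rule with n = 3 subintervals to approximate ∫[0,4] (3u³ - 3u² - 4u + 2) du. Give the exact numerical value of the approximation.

104

h = (4 − 0)/3 = 1.333333.
Nodes u₀,…,u₃ = 0, 1.333333, 2.666667, 4.
f(u) = 3u³ - 3u² - 4u + 2: f₀=2, f₁=-1.555556, f₂=26.888889, f₃=130.
(3h/8)·[f₀ + 3f₁ + 3f₂ + f₃] = 0.5·(208) = 104.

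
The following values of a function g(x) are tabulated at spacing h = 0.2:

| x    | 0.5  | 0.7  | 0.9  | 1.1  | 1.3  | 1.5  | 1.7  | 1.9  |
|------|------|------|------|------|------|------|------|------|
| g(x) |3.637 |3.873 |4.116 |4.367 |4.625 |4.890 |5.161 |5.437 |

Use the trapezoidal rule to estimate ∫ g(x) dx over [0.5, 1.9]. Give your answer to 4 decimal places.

h = 0.2, n = 7.
(h/2)·[y₀ + 2y₁ + 2y₂ + 2y₃ + 2y₄ + 2y₅ + 2y₆ + y₇] = 0.1·(63.138) = 6.3138.

6.3138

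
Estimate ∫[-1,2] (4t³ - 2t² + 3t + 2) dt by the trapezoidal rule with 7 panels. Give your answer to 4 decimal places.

h = (2 − (-1))/7 = 0.428571.
Nodes t₀,…,t₇ = -1, -0.571429, -0.142857, 0.285714, 0.714286, 1.142857, 1.571429, 2.
f(t) = 4t³ - 2t² + 3t + 2: f₀=-7, f₁=-1.113703, f₂=1.518950, f₃=2.787172, f₄=4.580175, f₅=8.787172, f₆=17.297376, f₇=32.
(h/2)·[f₀ + 2f₁ + 2f₂ + 2f₃ + 2f₄ + 2f₅ + 2f₆ + f₇] = 0.214286·(92.714286) = 19.8673.

19.8673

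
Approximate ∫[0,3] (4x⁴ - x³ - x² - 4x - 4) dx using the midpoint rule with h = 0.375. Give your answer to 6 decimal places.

h = (3 − 0)/8 = 0.375.
Midpoints m₁,…,m₈ = 0.1875, 0.5625, 0.9375, 1.3125, 1.6875, 2.0625, 2.4375, 2.8125.
f(m₁)=-4.78680419921875, f(m₂)=-6.34393310546875, f(m₃)=-6.36297607421875, f(m₄)=-1.36346435546875, f(m₅)=14.03350830078125, f(m₆)=47.10528564453125, f(m₇)=107.02764892578125, f(m₈)=204.87481689453125.
h·[f(m₁) + f(m₂) + f(m₃) + f(m₄) + f(m₅) + f(m₆) + f(m₇) + f(m₈)] = 0.375·(354.18408203125) = 132.819031.

132.819031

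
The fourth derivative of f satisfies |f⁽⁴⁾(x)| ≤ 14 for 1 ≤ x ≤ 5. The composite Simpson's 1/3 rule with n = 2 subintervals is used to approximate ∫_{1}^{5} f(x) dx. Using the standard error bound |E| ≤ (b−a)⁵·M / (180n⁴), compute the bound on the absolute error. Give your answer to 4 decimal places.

4.9778

|E| ≤ (4)⁵·14 / (180·2⁴) = 14336/2880 = 4.9778.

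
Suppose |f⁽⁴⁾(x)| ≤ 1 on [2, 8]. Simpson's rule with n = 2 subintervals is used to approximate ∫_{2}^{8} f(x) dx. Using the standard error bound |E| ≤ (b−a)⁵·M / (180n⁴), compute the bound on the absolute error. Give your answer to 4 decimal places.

|E| ≤ (6)⁵·1 / (180·2⁴) = 7776/2880 = 2.7000.

2.7000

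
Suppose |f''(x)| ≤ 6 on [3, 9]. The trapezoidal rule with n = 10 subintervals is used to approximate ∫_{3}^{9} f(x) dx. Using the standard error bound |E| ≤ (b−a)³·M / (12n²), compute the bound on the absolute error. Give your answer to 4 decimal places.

1.0800

|E| ≤ (6)³·6 / (12·10²) = 1296/1200 = 1.0800.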